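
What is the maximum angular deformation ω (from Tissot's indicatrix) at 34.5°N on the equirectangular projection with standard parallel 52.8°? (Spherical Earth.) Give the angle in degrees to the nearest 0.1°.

The equidistant cylindrical projection with φ₀ = 52.8° has h = 1 (meridians true) and k = cos φ₀ / cos φ along parallels.
At 34.5°: h = 1.000, k = 0.7336; principal scales a = 1.000, b = 0.7336.
sin(ω/2) = (a − b)/(a + b) = 0.2664/1.734 = 0.1537, so ω = 2 arcsin(0.1537) ≈ 17.7°.

17.7°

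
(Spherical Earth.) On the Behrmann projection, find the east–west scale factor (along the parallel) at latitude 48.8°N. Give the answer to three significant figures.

1.31

Behrmann is a cylindrical equal-area projection with standard parallels at ±30°. Cylindrical equal-area (φ₀ = 30°): h = cos φ / cos 30° along meridians, k = cos 30° / cos φ along parallels; h·k = 1.
k = cos 30° / cos 48.8° = 0.8660/0.6587 = 1.315.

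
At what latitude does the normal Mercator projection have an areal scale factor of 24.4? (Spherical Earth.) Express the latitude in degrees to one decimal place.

78.3°

Mercator areal scale is sec²φ.
sec²φ = 24.4  ⇒  cos²φ = 0.04098  ⇒  cos φ = 0.2024.
φ = arccos(0.2024) ≈ 78.3°.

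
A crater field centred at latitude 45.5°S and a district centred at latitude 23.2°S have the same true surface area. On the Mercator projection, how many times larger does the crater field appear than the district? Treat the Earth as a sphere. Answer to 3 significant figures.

Mercator areal scale is sec²φ.
At 45.5°: sec²(45.5°) = 1/0.7009² = 2.036.
At 23.2°: sec²(23.2°) = 1/0.9191² = 1.184.
Ratio = 2.036/1.184 = cos²(23.2°)/cos²(45.5°) ≈ 1.72.

1.72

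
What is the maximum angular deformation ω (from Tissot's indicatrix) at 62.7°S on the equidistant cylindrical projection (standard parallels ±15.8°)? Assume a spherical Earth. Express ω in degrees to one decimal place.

The equidistant cylindrical projection with φ₀ = 15.8° has h = 1 (meridians true) and k = cos φ₀ / cos φ along parallels.
At 62.7°: h = 1.000, k = 2.098; principal scales a = 2.098, b = 1.000.
sin(ω/2) = (a − b)/(a + b) = 1.098/3.098 = 0.3544, so ω = 2 arcsin(0.3544) ≈ 41.5°.

41.5°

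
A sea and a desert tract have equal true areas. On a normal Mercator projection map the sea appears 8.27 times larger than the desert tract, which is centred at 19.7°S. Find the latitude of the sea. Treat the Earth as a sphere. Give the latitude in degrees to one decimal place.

For equal true areas on Mercator, apparent areas scale as sec²φ, so the ratio is cos²φ₂ / cos²φ₁.
cos²φ₂ / cos²φ₁ = 8.27  ⇒  cos φ₁ = cos 19.7° / √8.27 = 0.9415/2.876 = 0.3274.
φ₁ = arccos(0.3274) ≈ 70.9°.

70.9°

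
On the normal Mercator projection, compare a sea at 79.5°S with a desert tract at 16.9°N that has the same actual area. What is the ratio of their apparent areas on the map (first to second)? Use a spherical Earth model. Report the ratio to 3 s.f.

Mercator areal scale is sec²φ.
At 79.5°: sec²(79.5°) = 1/0.1822² = 30.11.
At 16.9°: sec²(16.9°) = 1/0.9568² = 1.092.
Ratio = 30.11/1.092 = cos²(16.9°)/cos²(79.5°) ≈ 27.6.

27.6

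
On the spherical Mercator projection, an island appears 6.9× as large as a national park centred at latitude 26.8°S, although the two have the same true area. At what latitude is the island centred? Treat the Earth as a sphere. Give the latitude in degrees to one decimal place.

70.1°

Mercator areal scale is sec²φ, so apparent-area ratio = sec²φ₁ / sec²φ₂ = cos²φ₂ / cos²φ₁.
cos²φ₂ / cos²φ₁ = 6.9  ⇒  cos φ₁ = cos 26.8° / √6.9 = 0.8926/2.627 = 0.3398.
φ₁ = arccos(0.3398) ≈ 70.1°.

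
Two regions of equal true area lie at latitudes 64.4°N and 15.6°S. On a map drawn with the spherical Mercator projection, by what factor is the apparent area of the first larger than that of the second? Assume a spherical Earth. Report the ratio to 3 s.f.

Mercator areal scale is sec²φ.
At 64.4°: sec²(64.4°) = 1/0.4321² = 5.356.
At 15.6°: sec²(15.6°) = 1/0.9632² = 1.078.
Ratio = 5.356/1.078 = cos²(15.6°)/cos²(64.4°) ≈ 4.97.

4.97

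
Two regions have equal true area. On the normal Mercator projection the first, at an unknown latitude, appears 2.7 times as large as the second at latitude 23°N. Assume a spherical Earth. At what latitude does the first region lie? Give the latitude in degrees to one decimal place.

55.9°

For equal true areas on Mercator, apparent areas scale as sec²φ, so the ratio is cos²φ₂ / cos²φ₁.
cos²φ₂ / cos²φ₁ = 2.7  ⇒  cos φ₁ = cos 23° / √2.7 = 0.9205/1.643 = 0.5602.
φ₁ = arccos(0.5602) ≈ 55.9°.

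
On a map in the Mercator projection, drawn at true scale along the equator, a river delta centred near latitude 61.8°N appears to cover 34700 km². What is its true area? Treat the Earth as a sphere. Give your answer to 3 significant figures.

7750 km²

Mercator is conformal, so the point scale is isotropic: h = k = sec φ = 1/cos φ.
Areal scale = k² = sec²φ = 1/cos²(61.8°) = 1/0.4726² = 4.478.
True area = apparent / (areal scale) = 34700 / 4.478 ≈ 7750 km².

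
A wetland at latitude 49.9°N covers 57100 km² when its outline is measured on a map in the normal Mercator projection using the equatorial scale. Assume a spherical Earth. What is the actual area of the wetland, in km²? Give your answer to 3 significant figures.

23700 km²

The Mercator projection is conformal; its linear scale factor is the same in every direction and equals sec φ = 1/cos φ.
Areal scale = k² = sec²φ = 1/cos²(49.9°) = 1/0.6441² = 2.410.
True area = apparent / (areal scale) = 57100 / 2.410 ≈ 23700 km².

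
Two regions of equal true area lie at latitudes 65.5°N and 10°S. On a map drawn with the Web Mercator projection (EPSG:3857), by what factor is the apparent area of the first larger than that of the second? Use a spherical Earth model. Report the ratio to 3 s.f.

Mercator areal scale is sec²φ.
At 65.5°: sec²(65.5°) = 1/0.4147² = 5.815.
At 10°: sec²(10°) = 1/0.9848² = 1.031.
Ratio = 5.815/1.031 = cos²(10°)/cos²(65.5°) ≈ 5.64.

5.64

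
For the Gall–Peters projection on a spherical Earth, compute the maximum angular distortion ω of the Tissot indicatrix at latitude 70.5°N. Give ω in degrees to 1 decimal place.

78.9°

Gall–Peters is a cylindrical equal-area projection with standard parallels at ±45°. For cylindrical equal-area with standard parallel φ₀, h = cos φ / cos φ₀ and k = cos φ₀ / cos φ, so h·k = 1.
At 70.5°: h = 0.4721, k = 2.118; principal scales a = 2.118, b = 0.4721.
sin(ω/2) = (a − b)/(a + b) = 1.646/2.590 = 0.6355, so ω = 2 arcsin(0.6355) ≈ 78.9°.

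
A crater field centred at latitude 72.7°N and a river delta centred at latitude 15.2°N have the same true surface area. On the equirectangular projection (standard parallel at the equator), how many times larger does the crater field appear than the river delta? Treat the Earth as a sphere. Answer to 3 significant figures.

Plate carrée maps x = Rλ, y = Rφ. The meridian scale is h = 1 and the parallel scale is k = 1/cos φ = sec φ.
Areal scale at 72.7°: h·k = 1.000 × 3.363 = 3.363.
Areal scale at 15.2°: h·k = 1.000 × 1.036 = 1.036.
Ratio = 3.363/1.036 ≈ 3.25.

3.25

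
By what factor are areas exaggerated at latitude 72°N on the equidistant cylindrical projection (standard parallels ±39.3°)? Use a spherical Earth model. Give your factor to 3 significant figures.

2.50

The equidistant cylindrical projection with φ₀ = 39.3° has h = 1 (meridians true) and k = cos φ₀ / cos φ along parallels.
Areal scale = h·k = 1 × cos φ₀ / cos φ; at 72°, h = 1.000, k = 2.504, so h·k = 2.504.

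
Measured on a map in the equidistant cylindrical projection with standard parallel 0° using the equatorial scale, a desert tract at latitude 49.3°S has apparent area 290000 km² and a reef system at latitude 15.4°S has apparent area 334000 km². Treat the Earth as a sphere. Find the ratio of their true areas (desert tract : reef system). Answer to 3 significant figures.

Plate carrée has h = 1 and k = sec φ, giving areal scale sec φ; true area = (apparent area) · cos φ.
True area of desert tract: 290000 × cos(49.3°) = 290000 × 0.6521 = 189100 km².
True area of reef system: 334000 × cos(15.4°) = 334000 × 0.9641 = 322000 km².
Ratio = 189100 / 322000 ≈ 0.587.

0.587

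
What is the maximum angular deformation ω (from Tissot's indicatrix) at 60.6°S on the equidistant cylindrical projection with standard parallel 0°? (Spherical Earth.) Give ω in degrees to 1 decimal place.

39.9°

For the equirectangular projection with φ₀ = 0 (plate carrée), h = 1 along meridians and k = sec φ along parallels.
At 60.6°: h = 1.000, k = 2.037; principal scales a = 2.037, b = 1.000.
sin(ω/2) = (a − b)/(a + b) = 1.037/3.037 = 0.3415, so ω = 2 arcsin(0.3415) ≈ 39.9°.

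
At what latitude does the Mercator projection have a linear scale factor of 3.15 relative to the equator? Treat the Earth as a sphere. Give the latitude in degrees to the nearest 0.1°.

Mercator scale is k = sec φ = 1/cos φ.
1/cos φ = 3.15  ⇒  cos φ = 0.3175  ⇒  φ = arccos(0.3175) ≈ 71.5°.

71.5°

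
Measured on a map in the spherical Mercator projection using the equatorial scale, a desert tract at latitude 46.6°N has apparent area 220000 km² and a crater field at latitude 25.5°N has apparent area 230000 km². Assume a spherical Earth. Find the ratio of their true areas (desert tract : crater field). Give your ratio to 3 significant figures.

0.554

On Mercator the areal scale is sec²φ, so true area = apparent × cos²φ.
True area of desert tract: 220000 × cos²(46.6°) = 220000 × 0.4721 = 103900 km².
True area of crater field: 230000 × cos²(25.5°) = 230000 × 0.8147 = 187400 km².
Ratio = 103900 / 187400 ≈ 0.554.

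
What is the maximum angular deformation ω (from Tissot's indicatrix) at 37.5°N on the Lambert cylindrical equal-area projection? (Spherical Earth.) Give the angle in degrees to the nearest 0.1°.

26.3°

The Lambert cylindrical equal-area projection is the cylindrical equal-area projection with its standard parallel at the equator (φ₀ = 0). A cylindrical equal-area projection with standard parallel φ₀ has meridian scale h = cos φ / cos φ₀ and parallel scale k = cos φ₀ / cos φ (so areas are preserved, h·k = 1).
At 37.5°: h = 0.7934, k = 1.260; principal scales a = 1.260, b = 0.7934.
sin(ω/2) = (a − b)/(a + b) = 0.4671/2.054 = 0.2274, so ω = 2 arcsin(0.2274) ≈ 26.3°.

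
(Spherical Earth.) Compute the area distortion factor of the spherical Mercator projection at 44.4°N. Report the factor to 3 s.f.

The Mercator projection is conformal; its linear scale factor is the same in every direction and equals sec φ = 1/cos φ.
Areal scale = k² = sec²φ = 1/cos²(44.4°) = 1/0.7145² = 1.959.

1.96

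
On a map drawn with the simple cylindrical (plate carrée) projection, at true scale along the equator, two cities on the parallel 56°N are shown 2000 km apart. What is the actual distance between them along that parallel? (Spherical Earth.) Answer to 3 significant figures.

1120 km

Plate carrée maps x = Rλ, y = Rφ. The meridian scale is h = 1 and the parallel scale is k = 1/cos φ = sec φ.
Along the parallel at 56°, map distances are exaggerated by k = sec 56° = 1.788.
True distance = 2000 / 1.788 = 2000 × cos 56° ≈ 1120 km.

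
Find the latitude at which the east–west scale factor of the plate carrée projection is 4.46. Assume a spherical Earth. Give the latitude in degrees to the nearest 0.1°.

Plate carrée: h = 1, k = sec φ along parallels.
sec φ = 4.46  ⇒  cos φ = 0.2242  ⇒  φ ≈ 77.0°.

77.0°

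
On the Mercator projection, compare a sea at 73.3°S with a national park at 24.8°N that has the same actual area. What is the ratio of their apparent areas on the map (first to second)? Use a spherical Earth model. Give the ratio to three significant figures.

Mercator is conformal with k = sec φ, so areal scale = k² = sec²φ.
At 73.3°: sec²(73.3°) = 1/0.2874² = 12.11.
At 24.8°: sec²(24.8°) = 1/0.9078² = 1.214.
Ratio = 12.11/1.214 = cos²(24.8°)/cos²(73.3°) ≈ 9.98.

9.98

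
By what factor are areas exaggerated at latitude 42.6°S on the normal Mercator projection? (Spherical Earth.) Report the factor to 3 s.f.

Mercator is conformal, so the point scale is isotropic: h = k = sec φ = 1/cos φ.
Areal scale = k² = sec²φ = 1/cos²(42.6°) = 1/0.7361² = 1.846.

1.85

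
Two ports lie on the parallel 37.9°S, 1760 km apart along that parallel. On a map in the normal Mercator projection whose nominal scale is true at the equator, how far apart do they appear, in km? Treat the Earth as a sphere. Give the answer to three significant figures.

2230 km

Mercator is conformal, so the point scale is isotropic: h = k = sec φ = 1/cos φ.
Along the parallel, k = sec 37.9° = 1/0.7891 = 1.267.
Map distance = 1760 × 1.267 ≈ 2230 km.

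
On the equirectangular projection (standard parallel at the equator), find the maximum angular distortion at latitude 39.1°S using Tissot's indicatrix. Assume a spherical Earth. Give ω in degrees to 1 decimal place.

In the plate carrée (x = Rλ, y = Rφ), meridians are true-scale (h = 1) and parallels are stretched by k = sec φ.
At 39.1°: h = 1.000, k = 1.289; principal scales a = 1.289, b = 1.000.
sin(ω/2) = (a − b)/(a + b) = 0.2886/2.289 = 0.1261, so ω = 2 arcsin(0.1261) ≈ 14.5°.

14.5°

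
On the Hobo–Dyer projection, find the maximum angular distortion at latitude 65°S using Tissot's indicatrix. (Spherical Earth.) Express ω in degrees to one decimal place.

67.8°

Hobo–Dyer is a cylindrical equal-area projection with standard parallels at ±37.5°. Cylindrical equal-area (φ₀ = 37.5°): h = cos φ / cos 37.5° along meridians, k = cos 37.5° / cos φ along parallels; h·k = 1.
At 65°: h = 0.5327, k = 1.877; principal scales a = 1.877, b = 0.5327.
sin(ω/2) = (a − b)/(a + b) = 1.345/2.410 = 0.5579, so ω = 2 arcsin(0.5579) ≈ 67.8°.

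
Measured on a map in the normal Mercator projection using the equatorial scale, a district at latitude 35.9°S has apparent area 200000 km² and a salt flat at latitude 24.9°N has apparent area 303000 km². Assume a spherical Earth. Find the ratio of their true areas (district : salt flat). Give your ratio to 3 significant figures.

0.526

Since Mercator area scale is 1/cos²φ, the true area equals the apparent area multiplied by cos²φ.
True area of district: 200000 × cos²(35.9°) = 200000 × 0.6562 = 131200 km².
True area of salt flat: 303000 × cos²(24.9°) = 303000 × 0.8227 = 249300 km².
Ratio = 131200 / 249300 ≈ 0.526.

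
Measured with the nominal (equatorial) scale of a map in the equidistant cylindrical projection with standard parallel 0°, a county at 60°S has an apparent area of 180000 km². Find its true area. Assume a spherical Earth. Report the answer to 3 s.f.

90000 km²

In the plate carrée (x = Rλ, y = Rφ), meridians are true-scale (h = 1) and parallels are stretched by k = sec φ.
Areal scale = h·k = 1 × sec φ; at 60°, h = 1.000, k = 2.000, so h·k = 2.000.
True area = apparent / (areal scale) = 180000 / 2.000 ≈ 90000 km².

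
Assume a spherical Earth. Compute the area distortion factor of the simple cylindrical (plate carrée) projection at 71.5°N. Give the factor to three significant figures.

For the equirectangular projection with φ₀ = 0 (plate carrée), h = 1 along meridians and k = sec φ along parallels.
Areal scale = h·k = 1 × sec φ; at 71.5°, h = 1.000, k = 3.152, so h·k = 3.152.

3.15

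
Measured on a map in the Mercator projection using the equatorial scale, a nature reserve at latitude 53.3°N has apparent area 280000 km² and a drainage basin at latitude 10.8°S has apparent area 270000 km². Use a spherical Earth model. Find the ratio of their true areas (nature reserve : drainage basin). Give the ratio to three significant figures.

Mercator's areal exaggeration is sec²φ; hence true area = (apparent area) · cos²φ.
True area of nature reserve: 280000 × cos²(53.3°) = 280000 × 0.3572 = 100000 km².
True area of drainage basin: 270000 × cos²(10.8°) = 270000 × 0.9649 = 260500 km².
Ratio = 100000 / 260500 ≈ 0.384.

0.384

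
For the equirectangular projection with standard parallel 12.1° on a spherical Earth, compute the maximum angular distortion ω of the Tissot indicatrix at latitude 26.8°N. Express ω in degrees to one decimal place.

5.2°

With standard parallel φ₀ = 12.1°, the equirectangular projection gives x = Rλ cos φ₀, y = Rφ, so h = 1 and k = cos 12.1° / cos φ.
At 26.8°: h = 1.000, k = 1.095; principal scales a = 1.095, b = 1.000.
sin(ω/2) = (a − b)/(a + b) = 0.09545/2.095 = 0.04555, so ω = 2 arcsin(0.04555) ≈ 5.2°.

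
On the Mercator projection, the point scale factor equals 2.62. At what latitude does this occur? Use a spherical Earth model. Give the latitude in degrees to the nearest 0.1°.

67.6°

Mercator scale is k = sec φ = 1/cos φ.
1/cos φ = 2.62  ⇒  cos φ = 0.3817  ⇒  φ = arccos(0.3817) ≈ 67.6°.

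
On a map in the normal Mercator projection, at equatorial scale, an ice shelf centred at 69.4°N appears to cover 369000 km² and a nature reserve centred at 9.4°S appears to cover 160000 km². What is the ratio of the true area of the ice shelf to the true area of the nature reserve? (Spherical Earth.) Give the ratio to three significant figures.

On Mercator the areal scale is sec²φ, so true area = apparent × cos²φ.
True area of ice shelf: 369000 × cos²(69.4°) = 369000 × 0.1238 = 45680 km².
True area of nature reserve: 160000 × cos²(9.4°) = 160000 × 0.9733 = 155700 km².
Ratio = 45680 / 155700 ≈ 0.293.

0.293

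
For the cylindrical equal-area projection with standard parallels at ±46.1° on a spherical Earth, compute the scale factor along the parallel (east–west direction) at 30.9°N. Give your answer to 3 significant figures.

0.808

Cylindrical equal-area (φ₀ = 46.1°): h = cos φ / cos 46.1° along meridians, k = cos 46.1° / cos φ along parallels; h·k = 1.
k = cos 46.1° / cos 30.9° = 0.6934/0.8581 = 0.8081.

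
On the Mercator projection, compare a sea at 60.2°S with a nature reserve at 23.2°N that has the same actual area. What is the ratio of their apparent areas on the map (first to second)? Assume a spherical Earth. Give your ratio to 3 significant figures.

3.42

On Mercator, area is exaggerated by sec²φ = 1/cos²φ.
At 60.2°: sec²(60.2°) = 1/0.4970² = 4.049.
At 23.2°: sec²(23.2°) = 1/0.9191² = 1.184.
Ratio = 4.049/1.184 = cos²(23.2°)/cos²(60.2°) ≈ 3.42.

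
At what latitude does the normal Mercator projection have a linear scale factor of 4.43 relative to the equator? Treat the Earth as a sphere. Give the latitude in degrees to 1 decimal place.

Mercator scale is k = sec φ = 1/cos φ.
1/cos φ = 4.43  ⇒  cos φ = 0.2257  ⇒  φ = arccos(0.2257) ≈ 77.0°.

77.0°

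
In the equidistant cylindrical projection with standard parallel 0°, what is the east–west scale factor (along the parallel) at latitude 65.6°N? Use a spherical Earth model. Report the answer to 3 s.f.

For the equirectangular projection with φ₀ = 0 (plate carrée), h = 1 along meridians and k = sec φ along parallels.
k = 1/cos 65.6° = 1/0.4131 = 2.421.

2.42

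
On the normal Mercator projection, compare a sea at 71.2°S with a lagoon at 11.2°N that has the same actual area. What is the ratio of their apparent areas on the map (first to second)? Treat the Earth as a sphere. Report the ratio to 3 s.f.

Mercator is conformal with k = sec φ, so areal scale = k² = sec²φ.
At 71.2°: sec²(71.2°) = 1/0.3223² = 9.629.
At 11.2°: sec²(11.2°) = 1/0.9810² = 1.039.
Ratio = 9.629/1.039 = cos²(11.2°)/cos²(71.2°) ≈ 9.27.

9.27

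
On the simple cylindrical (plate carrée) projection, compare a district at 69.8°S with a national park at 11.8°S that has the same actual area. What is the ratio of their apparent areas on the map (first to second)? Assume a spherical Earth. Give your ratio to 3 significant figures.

2.83

In the plate carrée (x = Rλ, y = Rφ), meridians are true-scale (h = 1) and parallels are stretched by k = sec φ.
Areal scale at 69.8°: h·k = 1.000 × 2.896 = 2.896.
Areal scale at 11.8°: h·k = 1.000 × 1.022 = 1.022.
Ratio = 2.896/1.022 ≈ 2.83.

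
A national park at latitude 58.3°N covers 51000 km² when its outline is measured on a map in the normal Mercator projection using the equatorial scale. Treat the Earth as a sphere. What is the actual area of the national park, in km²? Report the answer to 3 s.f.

14100 km²

For Mercator, h = k = sec φ (a conformal cylindrical projection has a single point scale, 1/cos φ).
Areal scale = k² = sec²φ = 1/cos²(58.3°) = 1/0.5255² = 3.622.
True area = apparent / (areal scale) = 51000 / 3.622 ≈ 14100 km².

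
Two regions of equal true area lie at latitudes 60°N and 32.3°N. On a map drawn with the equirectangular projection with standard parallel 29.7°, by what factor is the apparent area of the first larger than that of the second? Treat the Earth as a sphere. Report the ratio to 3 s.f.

1.69

The equidistant cylindrical projection with φ₀ = 29.7° has h = 1 (meridians true) and k = cos φ₀ / cos φ along parallels.
Areal scale at 60°: h·k = 1.000 × 1.737 = 1.737.
Areal scale at 32.3°: h·k = 1.000 × 1.028 = 1.028.
Ratio = 1.737/1.028 ≈ 1.69.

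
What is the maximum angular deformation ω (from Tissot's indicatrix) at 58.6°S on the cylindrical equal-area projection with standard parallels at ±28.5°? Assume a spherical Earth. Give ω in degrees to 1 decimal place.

57.4°

A cylindrical equal-area projection with standard parallel φ₀ has meridian scale h = cos φ / cos φ₀ and parallel scale k = cos φ₀ / cos φ (so areas are preserved, h·k = 1).
At 58.6°: h = 0.5929, k = 1.687; principal scales a = 1.687, b = 0.5929.
sin(ω/2) = (a − b)/(a + b) = 1.094/2.280 = 0.4799, so ω = 2 arcsin(0.4799) ≈ 57.4°.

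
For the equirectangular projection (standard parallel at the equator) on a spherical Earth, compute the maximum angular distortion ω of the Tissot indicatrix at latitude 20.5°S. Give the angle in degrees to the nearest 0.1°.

3.7°

Plate carrée maps x = Rλ, y = Rφ. The meridian scale is h = 1 and the parallel scale is k = 1/cos φ = sec φ.
At 20.5°: h = 1.000, k = 1.068; principal scales a = 1.068, b = 1.000.
sin(ω/2) = (a − b)/(a + b) = 0.06761/2.068 = 0.03270, so ω = 2 arcsin(0.03270) ≈ 3.7°.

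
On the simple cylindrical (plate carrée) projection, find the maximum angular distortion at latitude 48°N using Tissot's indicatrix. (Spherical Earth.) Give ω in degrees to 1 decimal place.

22.9°

Plate carrée maps x = Rλ, y = Rφ. The meridian scale is h = 1 and the parallel scale is k = 1/cos φ = sec φ.
At 48°: h = 1.000, k = 1.494; principal scales a = 1.494, b = 1.000.
sin(ω/2) = (a − b)/(a + b) = 0.4945/2.494 = 0.1982, so ω = 2 arcsin(0.1982) ≈ 22.9°.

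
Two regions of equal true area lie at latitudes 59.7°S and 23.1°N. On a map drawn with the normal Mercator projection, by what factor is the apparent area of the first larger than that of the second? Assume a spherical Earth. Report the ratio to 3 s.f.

On Mercator, area is exaggerated by sec²φ = 1/cos²φ.
At 59.7°: sec²(59.7°) = 1/0.5045² = 3.929.
At 23.1°: sec²(23.1°) = 1/0.9198² = 1.182.
Ratio = 3.929/1.182 = cos²(23.1°)/cos²(59.7°) ≈ 3.32.

3.32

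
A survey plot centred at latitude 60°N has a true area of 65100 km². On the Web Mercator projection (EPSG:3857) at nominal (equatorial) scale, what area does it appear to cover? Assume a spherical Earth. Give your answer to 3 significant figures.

260000 km²

For Mercator, h = k = sec φ (a conformal cylindrical projection has a single point scale, 1/cos φ).
Areal scale = k² = sec²φ = 1/cos²(60°) = 1/0.5000² = 4.000.
Apparent area = 65100 × 4.000 ≈ 260000 km².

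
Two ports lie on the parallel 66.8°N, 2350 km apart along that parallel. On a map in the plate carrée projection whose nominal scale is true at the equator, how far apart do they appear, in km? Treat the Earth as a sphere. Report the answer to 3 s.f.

In the plate carrée (x = Rλ, y = Rφ), meridians are true-scale (h = 1) and parallels are stretched by k = sec φ.
Along the parallel, k = sec 66.8° = 1/0.3939 = 2.538.
Map distance = 2350 × 2.538 ≈ 5970 km.

5970 km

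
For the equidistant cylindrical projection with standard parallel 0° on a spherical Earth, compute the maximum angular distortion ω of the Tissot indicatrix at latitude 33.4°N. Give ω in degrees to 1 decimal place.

For the equirectangular projection with φ₀ = 0 (plate carrée), h = 1 along meridians and k = sec φ along parallels.
At 33.4°: h = 1.000, k = 1.198; principal scales a = 1.198, b = 1.000.
sin(ω/2) = (a − b)/(a + b) = 0.1978/2.198 = 0.09001, so ω = 2 arcsin(0.09001) ≈ 10.3°.

10.3°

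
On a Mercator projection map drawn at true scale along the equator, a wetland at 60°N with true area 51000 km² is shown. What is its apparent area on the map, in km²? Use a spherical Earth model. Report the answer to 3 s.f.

204000 km²

The Mercator projection is conformal; its linear scale factor is the same in every direction and equals sec φ = 1/cos φ.
Areal scale = k² = sec²φ = 1/cos²(60°) = 1/0.5000² = 4.000.
Apparent area = 51000 × 4.000 ≈ 204000 km².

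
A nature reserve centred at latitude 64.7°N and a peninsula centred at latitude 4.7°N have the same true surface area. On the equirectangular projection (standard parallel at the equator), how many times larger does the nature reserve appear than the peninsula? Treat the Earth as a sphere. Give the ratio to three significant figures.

2.33

In the plate carrée (x = Rλ, y = Rφ), meridians are true-scale (h = 1) and parallels are stretched by k = sec φ.
Areal scale at 64.7°: h·k = 1.000 × 2.340 = 2.340.
Areal scale at 4.7°: h·k = 1.000 × 1.003 = 1.003.
Ratio = 2.340/1.003 ≈ 2.33.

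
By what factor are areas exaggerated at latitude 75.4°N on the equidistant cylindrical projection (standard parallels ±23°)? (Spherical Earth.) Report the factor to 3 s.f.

With standard parallel φ₀ = 23°, the equirectangular projection gives x = Rλ cos φ₀, y = Rφ, so h = 1 and k = cos 23° / cos φ.
Areal scale = h·k = 1 × cos φ₀ / cos φ; at 75.4°, h = 1.000, k = 3.652, so h·k = 3.652.

3.65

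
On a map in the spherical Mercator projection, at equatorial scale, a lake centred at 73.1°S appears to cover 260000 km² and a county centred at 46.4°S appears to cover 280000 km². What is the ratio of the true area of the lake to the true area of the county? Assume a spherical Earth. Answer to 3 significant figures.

0.165

Mercator's areal exaggeration is sec²φ; hence true area = (apparent area) · cos²φ.
True area of lake: 260000 × cos²(73.1°) = 260000 × 0.08451 = 21970 km².
True area of county: 280000 × cos²(46.4°) = 280000 × 0.4756 = 133200 km².
Ratio = 21970 / 133200 ≈ 0.165.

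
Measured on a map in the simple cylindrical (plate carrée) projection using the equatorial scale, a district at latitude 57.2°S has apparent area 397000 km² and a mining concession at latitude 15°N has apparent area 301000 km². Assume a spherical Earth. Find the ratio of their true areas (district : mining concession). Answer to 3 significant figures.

0.740

Plate carrée has h = 1 and k = sec φ, giving areal scale sec φ; true area = (apparent area) · cos φ.
True area of district: 397000 × cos(57.2°) = 397000 × 0.5417 = 215100 km².
True area of mining concession: 301000 × cos(15°) = 301000 × 0.9659 = 290700 km².
Ratio = 215100 / 290700 ≈ 0.740.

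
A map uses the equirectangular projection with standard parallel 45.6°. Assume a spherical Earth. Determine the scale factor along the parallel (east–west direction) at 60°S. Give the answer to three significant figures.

With standard parallel φ₀ = 45.6°, the equirectangular projection gives x = Rλ cos φ₀, y = Rφ, so h = 1 and k = cos 45.6° / cos φ.
k = cos 45.6° / cos 60° = 0.6997/0.5000 = 1.399.

1.40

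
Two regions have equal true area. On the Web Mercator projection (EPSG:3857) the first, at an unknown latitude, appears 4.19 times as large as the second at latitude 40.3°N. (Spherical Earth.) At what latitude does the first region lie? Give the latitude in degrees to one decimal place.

68.1°

On Mercator, (apparent₁)/(apparent₂) = sec²φ₁ / sec²φ₂ when true areas are equal.
cos²φ₂ / cos²φ₁ = 4.19  ⇒  cos φ₁ = cos 40.3° / √4.19 = 0.7627/2.047 = 0.3726.
φ₁ = arccos(0.3726) ≈ 68.1°.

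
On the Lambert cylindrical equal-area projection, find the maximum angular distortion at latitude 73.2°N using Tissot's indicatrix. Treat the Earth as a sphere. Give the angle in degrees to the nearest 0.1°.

115.5°

The Lambert cylindrical equal-area projection is the cylindrical equal-area projection with its standard parallel at the equator (φ₀ = 0). For cylindrical equal-area with standard parallel φ₀, h = cos φ / cos φ₀ and k = cos φ₀ / cos φ, so h·k = 1.
At 73.2°: h = 0.2890, k = 3.460; principal scales a = 3.460, b = 0.2890.
sin(ω/2) = (a − b)/(a + b) = 3.171/3.749 = 0.8458, so ω = 2 arcsin(0.8458) ≈ 115.5°.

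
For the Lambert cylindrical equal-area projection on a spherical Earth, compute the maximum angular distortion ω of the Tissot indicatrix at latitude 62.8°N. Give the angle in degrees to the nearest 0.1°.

The Lambert cylindrical equal-area projection is the cylindrical equal-area projection with its standard parallel at the equator (φ₀ = 0). For cylindrical equal-area with standard parallel φ₀, h = cos φ / cos φ₀ and k = cos φ₀ / cos φ, so h·k = 1.
At 62.8°: h = 0.4571, k = 2.188; principal scales a = 2.188, b = 0.4571.
sin(ω/2) = (a − b)/(a + b) = 1.731/2.645 = 0.6543, so ω = 2 arcsin(0.6543) ≈ 81.7°.

81.7°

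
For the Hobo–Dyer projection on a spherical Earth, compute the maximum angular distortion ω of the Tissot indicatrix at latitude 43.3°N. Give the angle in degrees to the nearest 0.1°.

Hobo–Dyer is a cylindrical equal-area projection with standard parallels at ±37.5°. Cylindrical equal-area (φ₀ = 37.5°): h = cos φ / cos 37.5° along meridians, k = cos 37.5° / cos φ along parallels; h·k = 1.
At 43.3°: h = 0.9173, k = 1.090; principal scales a = 1.090, b = 0.9173.
sin(ω/2) = (a − b)/(a + b) = 0.1728/2.007 = 0.08607, so ω = 2 arcsin(0.08607) ≈ 9.9°.

9.9°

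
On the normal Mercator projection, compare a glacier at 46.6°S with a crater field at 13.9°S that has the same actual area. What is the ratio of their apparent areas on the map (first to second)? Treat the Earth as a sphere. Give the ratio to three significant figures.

2.00

On Mercator, area is exaggerated by sec²φ = 1/cos²φ.
At 46.6°: sec²(46.6°) = 1/0.6871² = 2.118.
At 13.9°: sec²(13.9°) = 1/0.9707² = 1.061.
Ratio = 2.118/1.061 = cos²(13.9°)/cos²(46.6°) ≈ 2.00.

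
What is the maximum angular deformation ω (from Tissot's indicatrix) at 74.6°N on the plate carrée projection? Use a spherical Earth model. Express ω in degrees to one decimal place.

In the plate carrée (x = Rλ, y = Rφ), meridians are true-scale (h = 1) and parallels are stretched by k = sec φ.
At 74.6°: h = 1.000, k = 3.766; principal scales a = 3.766, b = 1.000.
sin(ω/2) = (a − b)/(a + b) = 2.766/4.766 = 0.5803, so ω = 2 arcsin(0.5803) ≈ 70.9°.

70.9°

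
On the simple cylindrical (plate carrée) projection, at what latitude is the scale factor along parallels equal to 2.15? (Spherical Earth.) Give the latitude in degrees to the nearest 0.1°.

Plate carrée: h = 1, k = sec φ along parallels.
sec φ = 2.15  ⇒  cos φ = 0.4651  ⇒  φ ≈ 62.3°.

62.3°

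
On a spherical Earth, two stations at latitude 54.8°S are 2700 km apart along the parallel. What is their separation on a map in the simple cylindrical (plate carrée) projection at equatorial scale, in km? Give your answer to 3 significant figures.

For the equirectangular projection with φ₀ = 0 (plate carrée), h = 1 along meridians and k = sec φ along parallels.
Along the parallel, k = sec 54.8° = 1/0.5764 = 1.735.
Map distance = 2700 × 1.735 ≈ 4680 km.

4680 km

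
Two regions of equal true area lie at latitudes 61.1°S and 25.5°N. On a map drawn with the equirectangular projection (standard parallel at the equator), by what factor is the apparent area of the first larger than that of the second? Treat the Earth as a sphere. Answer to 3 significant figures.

1.87

Plate carrée maps x = Rλ, y = Rφ. The meridian scale is h = 1 and the parallel scale is k = 1/cos φ = sec φ.
Areal scale at 61.1°: h·k = 1.000 × 2.069 = 2.069.
Areal scale at 25.5°: h·k = 1.000 × 1.108 = 1.108.
Ratio = 2.069/1.108 ≈ 1.87.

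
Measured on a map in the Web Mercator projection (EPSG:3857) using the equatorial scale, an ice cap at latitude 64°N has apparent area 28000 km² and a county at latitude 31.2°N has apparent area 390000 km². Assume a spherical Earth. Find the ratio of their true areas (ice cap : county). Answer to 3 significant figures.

0.0189

On Mercator the areal scale is sec²φ, so true area = apparent × cos²φ.
True area of ice cap: 28000 × cos²(64°) = 28000 × 0.1922 = 5381 km².
True area of county: 390000 × cos²(31.2°) = 390000 × 0.7316 = 285300 km².
Ratio = 5381 / 285300 ≈ 0.0189.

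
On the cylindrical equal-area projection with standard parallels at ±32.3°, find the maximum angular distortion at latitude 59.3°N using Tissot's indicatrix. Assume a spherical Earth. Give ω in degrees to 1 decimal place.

55.5°

For cylindrical equal-area with standard parallel φ₀, h = cos φ / cos φ₀ and k = cos φ₀ / cos φ, so h·k = 1.
At 59.3°: h = 0.6040, k = 1.656; principal scales a = 1.656, b = 0.6040.
sin(ω/2) = (a − b)/(a + b) = 1.052/2.260 = 0.4654, so ω = 2 arcsin(0.4654) ≈ 55.5°.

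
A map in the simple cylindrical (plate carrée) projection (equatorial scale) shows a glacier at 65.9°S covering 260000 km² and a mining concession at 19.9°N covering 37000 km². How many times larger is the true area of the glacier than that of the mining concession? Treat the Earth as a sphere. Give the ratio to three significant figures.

3.05

Plate carrée has h = 1 and k = sec φ, giving areal scale sec φ; true area = (apparent area) · cos φ.
True area of glacier: 260000 × cos(65.9°) = 260000 × 0.4083 = 106200 km².
True area of mining concession: 37000 × cos(19.9°) = 37000 × 0.9403 = 34790 km².
Ratio = 106200 / 34790 ≈ 3.05.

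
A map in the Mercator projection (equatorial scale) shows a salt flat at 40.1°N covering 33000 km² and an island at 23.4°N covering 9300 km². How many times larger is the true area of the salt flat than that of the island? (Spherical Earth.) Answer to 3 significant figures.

2.46

Since Mercator area scale is 1/cos²φ, the true area equals the apparent area multiplied by cos²φ.
True area of salt flat: 33000 × cos²(40.1°) = 33000 × 0.5851 = 19310 km².
True area of island: 9300 × cos²(23.4°) = 9300 × 0.8423 = 7833 km².
Ratio = 19310 / 7833 ≈ 2.46.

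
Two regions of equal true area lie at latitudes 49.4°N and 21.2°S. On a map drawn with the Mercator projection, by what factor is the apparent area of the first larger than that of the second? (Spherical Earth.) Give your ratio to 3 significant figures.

Mercator is conformal with k = sec φ, so areal scale = k² = sec²φ.
At 49.4°: sec²(49.4°) = 1/0.6508² = 2.361.
At 21.2°: sec²(21.2°) = 1/0.9323² = 1.150.
Ratio = 2.361/1.150 = cos²(21.2°)/cos²(49.4°) ≈ 2.05.

2.05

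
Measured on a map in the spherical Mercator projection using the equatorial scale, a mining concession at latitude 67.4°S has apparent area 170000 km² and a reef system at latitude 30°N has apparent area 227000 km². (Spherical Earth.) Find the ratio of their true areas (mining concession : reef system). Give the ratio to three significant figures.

0.147

On Mercator the areal scale is sec²φ, so true area = apparent × cos²φ.
True area of mining concession: 170000 × cos²(67.4°) = 170000 × 0.1477 = 25110 km².
True area of reef system: 227000 × cos²(30°) = 227000 × 0.7500 = 170200 km².
Ratio = 25110 / 170200 ≈ 0.147.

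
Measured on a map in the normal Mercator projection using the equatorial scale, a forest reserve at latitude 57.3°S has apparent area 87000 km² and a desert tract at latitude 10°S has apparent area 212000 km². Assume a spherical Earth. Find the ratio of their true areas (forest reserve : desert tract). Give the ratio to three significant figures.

Mercator's areal exaggeration is sec²φ; hence true area = (apparent area) · cos²φ.
True area of forest reserve: 87000 × cos²(57.3°) = 87000 × 0.2919 = 25390 km².
True area of desert tract: 212000 × cos²(10°) = 212000 × 0.9698 = 205600 km².
Ratio = 25390 / 205600 ≈ 0.123.

0.123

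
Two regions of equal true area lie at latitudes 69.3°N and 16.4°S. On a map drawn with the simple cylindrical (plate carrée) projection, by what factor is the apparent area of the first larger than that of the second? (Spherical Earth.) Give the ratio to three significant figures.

Plate carrée maps x = Rλ, y = Rφ. The meridian scale is h = 1 and the parallel scale is k = 1/cos φ = sec φ.
Areal scale at 69.3°: h·k = 1.000 × 2.829 = 2.829.
Areal scale at 16.4°: h·k = 1.000 × 1.042 = 1.042.
Ratio = 2.829/1.042 ≈ 2.71.

2.71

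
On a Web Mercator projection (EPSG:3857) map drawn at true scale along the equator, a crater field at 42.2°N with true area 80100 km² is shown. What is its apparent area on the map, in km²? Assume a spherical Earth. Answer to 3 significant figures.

For Mercator, h = k = sec φ (a conformal cylindrical projection has a single point scale, 1/cos φ).
Areal scale = k² = sec²φ = 1/cos²(42.2°) = 1/0.7408² = 1.822.
Apparent area = 80100 × 1.822 ≈ 146000 km².

146000 km²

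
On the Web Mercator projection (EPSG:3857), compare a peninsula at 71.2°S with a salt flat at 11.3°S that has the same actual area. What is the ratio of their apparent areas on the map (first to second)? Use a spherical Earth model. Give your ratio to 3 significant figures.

Mercator areal scale is sec²φ.
At 71.2°: sec²(71.2°) = 1/0.3223² = 9.629.
At 11.3°: sec²(11.3°) = 1/0.9806² = 1.040.
Ratio = 9.629/1.040 = cos²(11.3°)/cos²(71.2°) ≈ 9.26.

9.26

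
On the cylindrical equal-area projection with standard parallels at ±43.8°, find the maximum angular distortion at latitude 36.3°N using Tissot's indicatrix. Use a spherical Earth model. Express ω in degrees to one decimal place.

12.6°

A cylindrical equal-area projection with standard parallel φ₀ has meridian scale h = cos φ / cos φ₀ and parallel scale k = cos φ₀ / cos φ (so areas are preserved, h·k = 1).
At 36.3°: h = 1.117, k = 0.8956; principal scales a = 1.117, b = 0.8956.
sin(ω/2) = (a − b)/(a + b) = 0.2211/2.012 = 0.1099, so ω = 2 arcsin(0.1099) ≈ 12.6°.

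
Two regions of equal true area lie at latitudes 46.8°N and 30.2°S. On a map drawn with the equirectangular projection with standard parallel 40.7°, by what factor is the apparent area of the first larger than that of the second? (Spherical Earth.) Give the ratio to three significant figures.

1.26

The equidistant cylindrical projection with φ₀ = 40.7° has h = 1 (meridians true) and k = cos φ₀ / cos φ along parallels.
Areal scale at 46.8°: h·k = 1.000 × 1.107 = 1.107.
Areal scale at 30.2°: h·k = 1.000 × 0.8772 = 0.8772.
Ratio = 1.107/0.8772 ≈ 1.26.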